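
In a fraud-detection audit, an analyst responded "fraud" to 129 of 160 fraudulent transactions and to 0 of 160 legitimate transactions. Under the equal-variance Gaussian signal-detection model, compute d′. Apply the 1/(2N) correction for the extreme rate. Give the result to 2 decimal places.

The false-alarm rate is 0/160 = 0, so apply the 1/(2N) correction: FA → 1/(2·160) = 0.00313.
z(H) = z(0.80625) = 0.864
z(FA) = z(0.00313) = -2.734
d' = 0.864 − (-2.734) = 3.598

d′ = 3.60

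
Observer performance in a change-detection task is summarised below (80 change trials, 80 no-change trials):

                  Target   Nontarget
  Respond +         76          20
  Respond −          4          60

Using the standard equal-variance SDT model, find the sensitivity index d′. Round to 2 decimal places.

H = 76/80 = 0.9500
FA = 20/80 = 0.2500
Φ⁻¹(H) = Φ⁻¹(0.9500) = 1.6449
Φ⁻¹(FA) = Φ⁻¹(0.2500) = -0.6745
d' = z(H) − z(FA) = 1.6449 − (-0.6745) = 2.3194

d′ = 2.32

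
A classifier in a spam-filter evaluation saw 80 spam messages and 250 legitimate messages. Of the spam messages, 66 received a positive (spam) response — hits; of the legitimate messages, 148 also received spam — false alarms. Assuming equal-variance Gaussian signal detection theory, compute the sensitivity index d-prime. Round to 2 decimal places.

H = 66/80 = 0.8250
FA = 148/250 = 0.5920
z(0.8250) = 0.935, z(0.5920) = 0.233
d' = z(H) − z(FA) = 0.935 − 0.233 = 0.702

d-prime = 0.70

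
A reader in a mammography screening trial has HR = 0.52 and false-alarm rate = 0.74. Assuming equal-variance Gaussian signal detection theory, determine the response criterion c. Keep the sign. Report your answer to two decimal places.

c = -0.35

z(H) = z(0.52) = 0.050
z(FA) = z(0.74) = 0.643
c = −½·[z(H) + z(FA)] = −0.5 × (0.050 + 0.643) = -0.3465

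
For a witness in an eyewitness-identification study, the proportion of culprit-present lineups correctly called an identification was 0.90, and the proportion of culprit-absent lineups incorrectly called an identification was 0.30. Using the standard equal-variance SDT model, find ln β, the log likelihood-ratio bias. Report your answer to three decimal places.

ln β = -0.684

Φ⁻¹(0.90) = 1.2816, Φ⁻¹(0.30) = -0.5244
ln β = −½·[z(H)² − z(FA)²] = −0.5 × (1.6425 − 0.2750) = -0.68375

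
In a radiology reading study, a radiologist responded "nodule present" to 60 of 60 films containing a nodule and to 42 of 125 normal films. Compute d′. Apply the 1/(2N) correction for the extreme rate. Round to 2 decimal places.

The hit rate is 60/60 = 1, so apply the 1/(2N) correction: H → 1 − 1/(2·60) = 0.99167.
z(H) = z(0.99167) = 2.394
z(FA) = z(0.33600) = -0.423
d' = 2.394 − (-0.423) = 2.817

d′ = 2.82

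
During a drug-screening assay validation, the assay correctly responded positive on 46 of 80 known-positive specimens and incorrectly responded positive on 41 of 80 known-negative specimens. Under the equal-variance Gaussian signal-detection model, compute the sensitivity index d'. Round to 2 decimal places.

d' = 0.16

H = 46/80 = 0.5750
FA = 41/80 = 0.5125
Φ⁻¹(H) = Φ⁻¹(0.5750) = 0.189
Φ⁻¹(FA) = Φ⁻¹(0.5125) = 0.031
d' = z(H) − z(FA) = 0.189 − 0.031 = 0.158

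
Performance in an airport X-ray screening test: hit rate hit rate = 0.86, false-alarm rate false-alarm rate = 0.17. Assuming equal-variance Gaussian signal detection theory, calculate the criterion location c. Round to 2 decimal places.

z(0.86) = 1.080, z(0.17) = -0.954
c = −½·[z(H) + z(FA)] = −0.5 × (1.080 + (-0.954)) = -0.063
c < 0: the screener has a liberal response bias.

c = -0.06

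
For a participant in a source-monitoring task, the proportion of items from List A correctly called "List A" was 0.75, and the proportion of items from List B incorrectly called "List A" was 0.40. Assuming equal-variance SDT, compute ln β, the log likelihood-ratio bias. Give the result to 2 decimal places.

Φ⁻¹(0.75) = 0.674, Φ⁻¹(0.40) = -0.253
ln β = −½·[z(H)² − z(FA)²] = −0.5 × (0.454 − 0.064) = -0.195

ln β = -0.20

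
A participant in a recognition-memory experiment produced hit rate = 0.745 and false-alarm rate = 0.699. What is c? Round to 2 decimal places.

z(H) = 0.6588
z(FA) = 0.5215
c = −½·[z(H) + z(FA)] = −0.5 × (0.6588 + 0.5215) = -0.59015

c = -0.59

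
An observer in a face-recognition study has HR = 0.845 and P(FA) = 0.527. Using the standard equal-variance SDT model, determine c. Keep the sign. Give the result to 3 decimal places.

c = -0.541

z(H) = 1.0152
z(FA) = 0.0677
c = −½·[z(H) + z(FA)] = −0.5 × (1.0152 + 0.0677) = -0.54145
c < 0: the observer has a liberal response bias.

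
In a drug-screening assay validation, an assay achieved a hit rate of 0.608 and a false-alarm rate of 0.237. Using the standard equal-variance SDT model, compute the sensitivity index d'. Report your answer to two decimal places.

d' = 0.99

z(0.608) = 0.2741, z(0.237) = -0.7160
d' = z(H) − z(FA) = 0.2741 − (-0.7160) = 0.9901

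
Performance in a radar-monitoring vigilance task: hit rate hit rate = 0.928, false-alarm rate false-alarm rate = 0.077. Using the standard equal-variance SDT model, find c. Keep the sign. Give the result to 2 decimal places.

c = -0.02

z(0.928) = 1.4611, z(0.077) = -1.4255
c = −½·[z(H) + z(FA)] = −0.5 × (1.4611 + (-1.4255)) = -0.0178
c < 0: the operator has a liberal response bias.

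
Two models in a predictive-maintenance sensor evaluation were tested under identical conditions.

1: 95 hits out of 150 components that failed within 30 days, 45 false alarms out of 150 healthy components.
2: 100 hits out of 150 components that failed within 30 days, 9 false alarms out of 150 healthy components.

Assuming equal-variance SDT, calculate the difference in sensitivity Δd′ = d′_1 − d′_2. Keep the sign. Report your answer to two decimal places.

1: z(0.6333) = 0.341, z(0.3000) = -0.524, d' = 0.865
2: z(0.6667) = 0.431, z(0.0600) = -1.555, d' = 1.986
Δd' = d'_1 − d'_2 = 0.865 − 1.986 = -1.121
2 has the higher sensitivity.

Δd′ = -1.12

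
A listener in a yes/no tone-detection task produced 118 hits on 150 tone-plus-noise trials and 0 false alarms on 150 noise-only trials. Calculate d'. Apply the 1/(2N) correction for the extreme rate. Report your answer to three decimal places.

The false-alarm rate is 0/150 = 0, so apply the 1/(2N) correction: FA → 1/(2·150) = 0.00333.
z(H) = z(0.78667) = 0.7949
z(FA) = z(0.00333) = -2.7134
d' = 0.7949 − (-2.7134) = 3.5083

d' = 3.508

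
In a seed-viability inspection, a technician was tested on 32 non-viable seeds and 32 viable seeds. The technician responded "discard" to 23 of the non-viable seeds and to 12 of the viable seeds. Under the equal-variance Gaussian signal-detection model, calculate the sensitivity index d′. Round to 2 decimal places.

d′ = 0.90

H = 23/32 = 0.7188
FA = 12/32 = 0.3750
Φ⁻¹(0.7188) = 0.5793, Φ⁻¹(0.3750) = -0.3186
d' = z(H) − z(FA) = 0.5793 − (-0.3186) = 0.8979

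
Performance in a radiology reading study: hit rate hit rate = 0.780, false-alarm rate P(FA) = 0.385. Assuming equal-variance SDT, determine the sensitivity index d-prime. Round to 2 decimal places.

d-prime = 1.06

z(0.780) = 0.7722, z(0.385) = -0.2924
d' = z(H) − z(FA) = 0.7722 − (-0.2924) = 1.0646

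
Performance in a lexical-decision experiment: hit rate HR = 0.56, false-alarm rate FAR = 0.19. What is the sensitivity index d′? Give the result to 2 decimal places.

z(H) = 0.151
z(FA) = -0.878
d' = z(H) − z(FA) = 0.151 − (-0.878) = 1.029

d′ = 1.03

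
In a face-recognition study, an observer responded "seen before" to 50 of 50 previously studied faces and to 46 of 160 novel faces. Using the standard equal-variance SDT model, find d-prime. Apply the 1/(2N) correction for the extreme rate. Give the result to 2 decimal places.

The hit rate is 50/50 = 1, so apply the 1/(2N) correction: H → 1 − 1/(2·50) = 0.99000.
z(H) = z(0.99000) = 2.326
z(FA) = z(0.28750) = -0.561
d' = 2.326 − (-0.561) = 2.887

d-prime = 2.89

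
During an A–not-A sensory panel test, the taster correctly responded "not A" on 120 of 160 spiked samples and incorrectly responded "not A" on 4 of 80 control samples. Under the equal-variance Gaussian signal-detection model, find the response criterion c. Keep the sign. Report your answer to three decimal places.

c = 0.485

H = 120/160 = 0.7500
FA = 4/80 = 0.0500
z(H) = 0.6745
z(FA) = -1.6449
c = −½·[z(H) + z(FA)] = −0.5 × (0.6745 + (-1.6449)) = 0.4852
c > 0: the taster has a conservative response bias.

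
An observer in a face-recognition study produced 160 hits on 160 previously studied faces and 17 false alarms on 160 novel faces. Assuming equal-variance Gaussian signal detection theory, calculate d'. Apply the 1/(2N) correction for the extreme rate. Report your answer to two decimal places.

d' = 3.98

The hit rate is 160/160 = 1, so apply the 1/(2N) correction: H → 1 − 1/(2·160) = 0.99687.
z(H) = z(0.99687) = 2.734
z(FA) = z(0.10625) = -1.247
d' = 2.734 − (-1.247) = 3.981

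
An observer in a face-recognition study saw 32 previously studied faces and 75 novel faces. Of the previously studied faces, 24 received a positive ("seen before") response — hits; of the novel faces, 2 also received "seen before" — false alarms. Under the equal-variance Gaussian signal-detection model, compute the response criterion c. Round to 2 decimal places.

H = 24/32 = 0.7500
FA = 2/75 = 0.0267
Φ⁻¹(H) = Φ⁻¹(0.7500) = 0.6745
Φ⁻¹(FA) = Φ⁻¹(0.0267) = -1.9317
c = −½·[z(H) + z(FA)] = −0.5 × (0.6745 + (-1.9317)) = 0.6286

c = 0.63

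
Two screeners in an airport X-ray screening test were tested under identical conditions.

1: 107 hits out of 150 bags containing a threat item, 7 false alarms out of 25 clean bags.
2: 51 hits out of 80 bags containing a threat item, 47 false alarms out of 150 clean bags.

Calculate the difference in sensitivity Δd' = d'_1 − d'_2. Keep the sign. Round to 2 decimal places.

1: z(0.7133) = 0.563, z(0.2800) = -0.583, d' = 1.146
2: z(0.6375) = 0.352, z(0.3133) = -0.487, d' = 0.839
Δd' = d'_1 − d'_2 = 1.146 − 0.839 = 0.307
1 has the higher sensitivity.

Δd' = 0.31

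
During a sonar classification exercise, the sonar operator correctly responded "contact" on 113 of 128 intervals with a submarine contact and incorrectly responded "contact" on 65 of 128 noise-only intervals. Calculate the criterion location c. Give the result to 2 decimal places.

c = -0.60

H = 113/128 = 0.8828
FA = 65/128 = 0.5078
z(H) = 1.189
z(FA) = 0.020
c = −½·[z(H) + z(FA)] = −0.5 × (1.189 + 0.020) = -0.6045
c < 0: the sonar operator has a liberal response bias.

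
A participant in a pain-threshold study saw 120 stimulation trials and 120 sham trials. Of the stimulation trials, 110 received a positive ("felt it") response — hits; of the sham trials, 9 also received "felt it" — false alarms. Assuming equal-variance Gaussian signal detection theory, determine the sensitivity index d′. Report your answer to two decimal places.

H = 110/120 = 0.9167
FA = 9/120 = 0.0750
Φ⁻¹(H) = Φ⁻¹(0.9167) = 1.383
Φ⁻¹(FA) = Φ⁻¹(0.0750) = -1.440
d' = z(H) − z(FA) = 1.383 − (-1.440) = 2.823

d′ = 2.82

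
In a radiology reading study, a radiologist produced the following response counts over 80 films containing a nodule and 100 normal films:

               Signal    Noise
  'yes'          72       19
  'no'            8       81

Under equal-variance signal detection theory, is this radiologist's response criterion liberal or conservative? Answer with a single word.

z(H) = 1.282, z(FA) = -0.878
c = −½·(z(H) + z(FA)) = -0.202
c < 0 → liberal criterion (biased toward responding “yes”).

liberal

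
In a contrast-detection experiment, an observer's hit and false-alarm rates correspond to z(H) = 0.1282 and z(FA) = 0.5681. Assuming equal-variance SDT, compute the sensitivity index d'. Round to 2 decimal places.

d' = -0.44

d' = z(H) − z(FA) = 0.1282 − 0.5681 = -0.4399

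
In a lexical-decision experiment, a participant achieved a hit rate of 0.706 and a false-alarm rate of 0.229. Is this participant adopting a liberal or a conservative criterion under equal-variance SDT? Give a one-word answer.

conservative

z(H) = 0.542, z(FA) = -0.742
c = −½·(z(H) + z(FA)) = 0.100
c > 0 → conservative criterion (biased toward responding “no”).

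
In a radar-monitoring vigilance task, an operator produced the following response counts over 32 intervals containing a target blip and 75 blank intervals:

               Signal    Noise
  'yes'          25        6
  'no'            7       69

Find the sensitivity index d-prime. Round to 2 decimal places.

d-prime = 2.18

H = 25/32 = 0.7812
FA = 6/75 = 0.0800
Φ⁻¹(H) = Φ⁻¹(0.7812) = 0.7763
Φ⁻¹(FA) = Φ⁻¹(0.0800) = -1.4051
d' = z(H) − z(FA) = 0.7763 − (-1.4051) = 2.1814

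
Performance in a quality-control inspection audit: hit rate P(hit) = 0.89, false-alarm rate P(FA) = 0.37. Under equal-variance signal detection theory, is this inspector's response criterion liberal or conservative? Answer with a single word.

liberal

z(H) = 1.227, z(FA) = -0.332
c = −½·(z(H) + z(FA)) = -0.4475
c < 0 → liberal criterion (biased toward responding “yes”).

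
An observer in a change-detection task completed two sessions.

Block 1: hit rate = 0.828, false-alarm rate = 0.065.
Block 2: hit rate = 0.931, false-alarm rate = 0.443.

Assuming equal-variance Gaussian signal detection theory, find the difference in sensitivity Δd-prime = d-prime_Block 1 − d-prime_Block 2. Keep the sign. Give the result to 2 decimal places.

Δd-prime = 0.83

Block 1: z(0.828) = 0.946, z(0.065) = -1.514, d' = 2.460
Block 2: z(0.931) = 1.483, z(0.443) = -0.143, d' = 1.626
Δd' = d'_Block 1 − d'_Block 2 = 2.460 − 1.626 = 0.834
Block 1 has the higher sensitivity.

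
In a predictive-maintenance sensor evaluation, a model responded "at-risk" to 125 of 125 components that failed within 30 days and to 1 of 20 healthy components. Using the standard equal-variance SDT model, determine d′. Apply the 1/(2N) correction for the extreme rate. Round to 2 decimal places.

The hit rate is 125/125 = 1, so apply the 1/(2N) correction: H → 1 − 1/(2·125) = 0.99600.
z(H) = z(0.99600) = 2.652
z(FA) = z(0.05000) = -1.645
d' = 2.652 − (-1.645) = 4.297

d′ = 4.30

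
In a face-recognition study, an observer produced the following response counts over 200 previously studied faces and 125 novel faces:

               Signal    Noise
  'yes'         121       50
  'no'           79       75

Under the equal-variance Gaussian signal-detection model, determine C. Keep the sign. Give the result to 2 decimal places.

C = -0.01

H = 121/200 = 0.6050
FA = 50/125 = 0.4000
z(H) = z(0.6050) = 0.266
z(FA) = z(0.4000) = -0.253
c = −½·[z(H) + z(FA)] = −0.5 × (0.266 + (-0.253)) = -0.0065
c < 0: the observer has a liberal response bias.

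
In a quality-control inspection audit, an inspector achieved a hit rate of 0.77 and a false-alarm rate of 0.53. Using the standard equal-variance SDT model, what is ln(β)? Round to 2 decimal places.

Φ⁻¹(0.77) = 0.739, Φ⁻¹(0.53) = 0.075
ln β = −½·[z(H)² − z(FA)²] = −0.5 × (0.546 − 0.006) = -0.270

ln β = -0.27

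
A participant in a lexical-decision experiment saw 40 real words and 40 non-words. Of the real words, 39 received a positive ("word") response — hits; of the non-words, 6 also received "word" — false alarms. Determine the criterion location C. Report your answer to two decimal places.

H = 39/40 = 0.9750
FA = 6/40 = 0.1500
z(0.9750) = 1.960, z(0.1500) = -1.036
c = −½·[z(H) + z(FA)] = −0.5 × (1.960 + (-1.036)) = -0.462

C = -0.46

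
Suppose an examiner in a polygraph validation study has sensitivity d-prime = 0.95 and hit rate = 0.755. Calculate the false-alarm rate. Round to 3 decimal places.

z(hit rate) = z(0.755) = 0.6903
z(FA) = z(H) − d' = 0.6903 − 0.95 = -0.2597
false-alarm rate = Φ(-0.2597) = 0.3975

false-alarm rate = 0.398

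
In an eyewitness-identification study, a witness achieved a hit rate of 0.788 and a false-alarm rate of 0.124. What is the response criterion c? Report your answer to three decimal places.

z(H) = z(0.788) = 0.7995
z(FA) = z(0.124) = -1.1552
c = −½·[z(H) + z(FA)] = −0.5 × (0.7995 + (-1.1552)) = 0.17785

c = 0.178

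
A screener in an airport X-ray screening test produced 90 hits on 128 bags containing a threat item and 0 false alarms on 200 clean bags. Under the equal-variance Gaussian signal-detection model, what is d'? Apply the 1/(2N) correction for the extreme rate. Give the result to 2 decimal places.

d' = 3.34

The false-alarm rate is 0/200 = 0, so apply the 1/(2N) correction: FA → 1/(2·200) = 0.00250.
z(H) = z(0.70312) = 0.533
z(FA) = z(0.00250) = -2.807
d' = 0.533 − (-2.807) = 3.340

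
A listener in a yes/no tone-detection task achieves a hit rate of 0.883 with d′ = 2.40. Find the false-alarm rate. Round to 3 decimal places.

false-alarm rate = 0.113

z(hit rate) = z(0.883) = 1.1901
z(FA) = z(H) − d' = 1.1901 − 2.40 = -1.2099
false-alarm rate = Φ(-1.2099) = 0.1132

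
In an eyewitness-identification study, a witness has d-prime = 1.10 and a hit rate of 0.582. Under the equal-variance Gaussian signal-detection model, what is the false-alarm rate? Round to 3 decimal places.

z(hit rate) = z(0.582) = 0.2070
z(FA) = z(H) − d' = 0.2070 − 1.10 = -0.8930
false-alarm rate = Φ(-0.8930) = 0.1859

false-alarm rate = 0.186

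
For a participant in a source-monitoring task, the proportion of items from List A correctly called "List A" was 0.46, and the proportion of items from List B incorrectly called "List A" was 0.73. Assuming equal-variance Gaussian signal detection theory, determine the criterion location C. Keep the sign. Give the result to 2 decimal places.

Φ⁻¹(H) = -0.100
Φ⁻¹(FA) = 0.613
c = −½·[z(H) + z(FA)] = −0.5 × (-0.100 + 0.613) = -0.2565
c < 0: the participant has a liberal response bias.

C = -0.26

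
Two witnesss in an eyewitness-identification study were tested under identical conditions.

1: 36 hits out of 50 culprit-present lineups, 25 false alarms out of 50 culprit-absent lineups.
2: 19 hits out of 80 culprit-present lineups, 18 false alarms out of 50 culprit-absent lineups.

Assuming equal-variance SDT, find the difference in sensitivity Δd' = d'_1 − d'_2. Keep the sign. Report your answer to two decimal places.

1: z(0.7200) = 0.583, z(0.5000) = 0.000, d' = 0.583
2: z(0.2375) = -0.714, z(0.3600) = -0.358, d' = -0.356
Δd' = d'_1 − d'_2 = 0.583 − (-0.356) = 0.939
1 has the higher sensitivity.

Δd' = 0.94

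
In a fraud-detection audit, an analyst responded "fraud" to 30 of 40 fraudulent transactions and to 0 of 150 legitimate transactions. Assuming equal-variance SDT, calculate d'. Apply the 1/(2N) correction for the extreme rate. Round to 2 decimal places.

d' = 3.39

The false-alarm rate is 0/150 = 0, so apply the 1/(2N) correction: FA → 1/(2·150) = 0.00333.
z(H) = z(0.75000) = 0.674
z(FA) = z(0.00333) = -2.713
d' = 0.674 − (-2.713) = 3.387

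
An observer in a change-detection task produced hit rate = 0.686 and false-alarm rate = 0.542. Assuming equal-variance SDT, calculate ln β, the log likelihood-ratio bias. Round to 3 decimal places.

ln β = -0.112

z(H) = z(0.686) = 0.4845
z(FA) = z(0.542) = 0.1055
ln β = −½·[z(H)² − z(FA)²] = −0.5 × (0.2347 − 0.0111) = -0.1118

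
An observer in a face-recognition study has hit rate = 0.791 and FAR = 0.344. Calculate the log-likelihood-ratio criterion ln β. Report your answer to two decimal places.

z(0.791) = 0.810, z(0.344) = -0.402
ln β = −½·[z(H)² − z(FA)²] = −0.5 × (0.656 − 0.162) = -0.247

ln β = -0.25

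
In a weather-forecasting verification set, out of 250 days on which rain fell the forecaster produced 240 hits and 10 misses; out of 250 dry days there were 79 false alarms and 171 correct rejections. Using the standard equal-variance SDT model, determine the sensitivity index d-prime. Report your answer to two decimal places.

H = 240/250 = 0.9600
FA = 79/250 = 0.3160
z(H) = 1.7507
z(FA) = -0.4789
d' = z(H) − z(FA) = 1.7507 − (-0.4789) = 2.2296

d-prime = 2.23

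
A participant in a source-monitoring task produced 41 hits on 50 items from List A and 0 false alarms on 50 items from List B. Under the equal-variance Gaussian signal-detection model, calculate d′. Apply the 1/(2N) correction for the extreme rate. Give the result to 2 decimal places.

d′ = 3.24

The false-alarm rate is 0/50 = 0, so apply the 1/(2N) correction: FA → 1/(2·50) = 0.01000.
z(H) = z(0.82000) = 0.915
z(FA) = z(0.01000) = -2.326
d' = 0.915 − (-2.326) = 3.241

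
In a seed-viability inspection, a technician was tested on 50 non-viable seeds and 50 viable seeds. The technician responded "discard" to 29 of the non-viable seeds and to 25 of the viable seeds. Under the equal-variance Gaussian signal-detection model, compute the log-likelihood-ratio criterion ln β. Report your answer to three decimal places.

H = 29/50 = 0.5800
FA = 25/50 = 0.5000
Φ⁻¹(0.5800) = 0.2019, Φ⁻¹(0.5000) = 0.0000
ln β = −½·[z(H)² − z(FA)²] = −0.5 × (0.0408 − 0.0000) = -0.0204

ln β = -0.020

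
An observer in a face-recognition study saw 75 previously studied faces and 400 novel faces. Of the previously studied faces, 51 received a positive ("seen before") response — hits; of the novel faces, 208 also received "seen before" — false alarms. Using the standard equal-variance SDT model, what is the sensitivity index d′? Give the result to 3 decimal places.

d′ = 0.418

H = 51/75 = 0.6800
FA = 208/400 = 0.5200
z(0.6800) = 0.4677, z(0.5200) = 0.0502
d' = z(H) − z(FA) = 0.4677 − 0.0502 = 0.4175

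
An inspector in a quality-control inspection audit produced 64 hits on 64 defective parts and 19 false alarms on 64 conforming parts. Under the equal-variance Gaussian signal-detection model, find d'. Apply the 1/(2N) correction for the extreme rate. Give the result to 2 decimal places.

d' = 2.95

The hit rate is 64/64 = 1, so apply the 1/(2N) correction: H → 1 − 1/(2·64) = 0.99219.
z(H) = z(0.99219) = 2.418
z(FA) = z(0.29688) = -0.533
d' = 2.418 − (-0.533) = 2.951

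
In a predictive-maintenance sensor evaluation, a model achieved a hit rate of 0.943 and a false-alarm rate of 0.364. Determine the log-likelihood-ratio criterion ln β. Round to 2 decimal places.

ln β = -1.19

z(H) = 1.580
z(FA) = -0.348
ln β = −½·[z(H)² − z(FA)²] = −0.5 × (2.496 − 0.121) = -1.1875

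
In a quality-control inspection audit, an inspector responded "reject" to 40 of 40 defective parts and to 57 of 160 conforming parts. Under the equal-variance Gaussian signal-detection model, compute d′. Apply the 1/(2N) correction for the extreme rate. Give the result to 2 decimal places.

The hit rate is 40/40 = 1, so apply the 1/(2N) correction: H → 1 − 1/(2·40) = 0.98750.
z(H) = z(0.98750) = 2.241
z(FA) = z(0.35625) = -0.369
d' = 2.241 − (-0.369) = 2.610

d′ = 2.61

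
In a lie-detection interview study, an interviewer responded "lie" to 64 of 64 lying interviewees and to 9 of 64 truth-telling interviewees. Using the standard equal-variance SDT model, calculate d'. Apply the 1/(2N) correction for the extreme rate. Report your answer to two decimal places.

The hit rate is 64/64 = 1, so apply the 1/(2N) correction: H → 1 − 1/(2·64) = 0.99219.
z(H) = z(0.99219) = 2.418
z(FA) = z(0.14062) = -1.078
d' = 2.418 − (-1.078) = 3.496

d' = 3.50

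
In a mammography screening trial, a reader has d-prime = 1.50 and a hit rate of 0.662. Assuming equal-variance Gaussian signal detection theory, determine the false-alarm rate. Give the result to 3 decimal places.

z(hit rate) = z(0.662) = 0.4179
z(FA) = z(H) − d' = 0.4179 − 1.50 = -1.0821
false-alarm rate = Φ(-1.0821) = 0.1396

false-alarm rate = 0.140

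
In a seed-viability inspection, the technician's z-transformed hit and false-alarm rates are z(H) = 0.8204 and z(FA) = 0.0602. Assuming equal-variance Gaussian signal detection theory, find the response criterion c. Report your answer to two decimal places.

c = -0.44

c = −½·[z(H) + z(FA)] = −½·(0.8204 + 0.0602) = -0.4403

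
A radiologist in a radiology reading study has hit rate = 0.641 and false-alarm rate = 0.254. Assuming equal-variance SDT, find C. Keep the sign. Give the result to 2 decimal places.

Φ⁻¹(H) = Φ⁻¹(0.641) = 0.361
Φ⁻¹(FA) = Φ⁻¹(0.254) = -0.662
c = −½·[z(H) + z(FA)] = −0.5 × (0.361 + (-0.662)) = 0.1505
c > 0: the radiologist has a conservative response bias.

C = 0.15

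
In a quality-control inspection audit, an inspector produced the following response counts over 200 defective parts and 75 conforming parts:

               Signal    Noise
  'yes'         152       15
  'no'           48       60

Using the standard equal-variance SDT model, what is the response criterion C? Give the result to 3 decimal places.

C = 0.068

H = 152/200 = 0.7600
FA = 15/75 = 0.2000
Φ⁻¹(0.7600) = 0.7063, Φ⁻¹(0.2000) = -0.8416
c = −½·[z(H) + z(FA)] = −0.5 × (0.7063 + (-0.8416)) = 0.06765
c > 0: the inspector has a conservative response bias.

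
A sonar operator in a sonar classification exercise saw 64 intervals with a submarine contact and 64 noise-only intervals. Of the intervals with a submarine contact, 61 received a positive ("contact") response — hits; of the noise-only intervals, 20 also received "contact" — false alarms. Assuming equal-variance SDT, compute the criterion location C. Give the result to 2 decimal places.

C = -0.59

H = 61/64 = 0.9531
FA = 20/64 = 0.3125
z(H) = z(0.9531) = 1.676
z(FA) = z(0.3125) = -0.489
c = −½·[z(H) + z(FA)] = −0.5 × (1.676 + (-0.489)) = -0.5935
c < 0: the sonar operator has a liberal response bias.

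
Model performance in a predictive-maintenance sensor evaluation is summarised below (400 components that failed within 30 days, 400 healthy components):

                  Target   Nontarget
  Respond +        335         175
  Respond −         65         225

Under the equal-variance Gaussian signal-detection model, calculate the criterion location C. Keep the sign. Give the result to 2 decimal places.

C = -0.41

H = 335/400 = 0.8375
FA = 175/400 = 0.4375
z(0.8375) = 0.9842, z(0.4375) = -0.1573
c = −½·[z(H) + z(FA)] = −0.5 × (0.9842 + (-0.1573)) = -0.41345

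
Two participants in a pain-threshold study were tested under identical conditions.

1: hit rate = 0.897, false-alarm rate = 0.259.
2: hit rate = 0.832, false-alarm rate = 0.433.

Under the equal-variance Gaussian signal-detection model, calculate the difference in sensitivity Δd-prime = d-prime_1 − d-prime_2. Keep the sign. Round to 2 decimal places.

1: z(0.897) = 1.265, z(0.259) = -0.646, d' = 1.911
2: z(0.832) = 0.962, z(0.433) = -0.169, d' = 1.131
Δd' = d'_1 − d'_2 = 1.911 − 1.131 = 0.780
1 has the higher sensitivity.

Δd-prime = 0.78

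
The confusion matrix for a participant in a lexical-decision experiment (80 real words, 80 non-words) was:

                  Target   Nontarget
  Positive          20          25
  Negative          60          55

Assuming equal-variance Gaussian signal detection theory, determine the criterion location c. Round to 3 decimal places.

H = 20/80 = 0.2500
FA = 25/80 = 0.3125
Φ⁻¹(H) = -0.6745
Φ⁻¹(FA) = -0.4888
c = −½·[z(H) + z(FA)] = −0.5 × (-0.6745 + (-0.4888)) = 0.58165

c = 0.582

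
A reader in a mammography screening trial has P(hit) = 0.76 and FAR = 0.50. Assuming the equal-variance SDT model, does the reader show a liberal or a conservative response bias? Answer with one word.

liberal

z(H) = 0.706, z(FA) = 0.000
c = −½·(z(H) + z(FA)) = -0.353
c < 0 → liberal criterion (biased toward responding “yes”).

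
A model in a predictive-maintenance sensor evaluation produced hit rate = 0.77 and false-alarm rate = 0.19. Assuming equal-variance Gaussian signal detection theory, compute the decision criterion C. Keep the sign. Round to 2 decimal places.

C = 0.07

z(0.77) = 0.7388, z(0.19) = -0.8779
c = −½·[z(H) + z(FA)] = −0.5 × (0.7388 + (-0.8779)) = 0.06955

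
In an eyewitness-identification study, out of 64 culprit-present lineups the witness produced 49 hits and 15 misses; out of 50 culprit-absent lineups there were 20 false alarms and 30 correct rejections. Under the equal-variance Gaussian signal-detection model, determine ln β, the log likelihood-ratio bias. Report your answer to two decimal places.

ln β = -0.23

H = 49/64 = 0.7656
FA = 20/50 = 0.4000
z(H) = 0.724
z(FA) = -0.253
ln β = −½·[z(H)² − z(FA)²] = −0.5 × (0.524 − 0.064) = -0.230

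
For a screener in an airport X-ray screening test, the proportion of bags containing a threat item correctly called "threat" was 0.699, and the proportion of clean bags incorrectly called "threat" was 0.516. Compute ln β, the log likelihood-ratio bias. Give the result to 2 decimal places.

ln β = -0.14

z(H) = z(0.699) = 0.522
z(FA) = z(0.516) = 0.040
ln β = −½·[z(H)² − z(FA)²] = −0.5 × (0.272 − 0.002) = -0.135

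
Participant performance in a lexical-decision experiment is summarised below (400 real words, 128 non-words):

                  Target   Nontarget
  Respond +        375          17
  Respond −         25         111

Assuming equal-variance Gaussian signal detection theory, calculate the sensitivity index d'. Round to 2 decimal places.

H = 375/400 = 0.9375
FA = 17/128 = 0.1328
z(H) = z(0.9375) = 1.5341
z(FA) = z(0.1328) = -1.1133
d' = z(H) − z(FA) = 1.5341 − (-1.1133) = 2.6474

d' = 2.65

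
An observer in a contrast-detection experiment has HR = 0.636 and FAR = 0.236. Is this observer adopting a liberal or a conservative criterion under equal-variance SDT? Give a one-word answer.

z(H) = 0.348, z(FA) = -0.719
c = −½·(z(H) + z(FA)) = 0.1855
c > 0 → conservative criterion (biased toward responding “no”).

conservative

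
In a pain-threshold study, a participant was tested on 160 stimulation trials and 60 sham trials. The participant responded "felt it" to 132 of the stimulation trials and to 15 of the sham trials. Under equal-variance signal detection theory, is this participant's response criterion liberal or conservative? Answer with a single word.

z(H) = 0.935, z(FA) = -0.674
c = −½·(z(H) + z(FA)) = -0.1305
c < 0 → liberal criterion (biased toward responding “yes”).

liberal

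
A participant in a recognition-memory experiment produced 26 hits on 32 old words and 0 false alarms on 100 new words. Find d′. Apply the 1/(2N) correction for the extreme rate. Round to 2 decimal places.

d′ = 3.46

The false-alarm rate is 0/100 = 0, so apply the 1/(2N) correction: FA → 1/(2·100) = 0.00500.
z(H) = z(0.81250) = 0.887
z(FA) = z(0.00500) = -2.576
d' = 0.887 − (-2.576) = 3.463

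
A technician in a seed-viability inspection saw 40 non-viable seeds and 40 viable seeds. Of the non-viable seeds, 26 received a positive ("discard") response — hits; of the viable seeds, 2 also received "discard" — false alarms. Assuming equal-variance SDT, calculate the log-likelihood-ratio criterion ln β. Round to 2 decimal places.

H = 26/40 = 0.6500
FA = 2/40 = 0.0500
z(0.6500) = 0.385, z(0.0500) = -1.645
ln β = −½·[z(H)² − z(FA)²] = −0.5 × (0.148 − 2.706) = 1.279

ln β = 1.28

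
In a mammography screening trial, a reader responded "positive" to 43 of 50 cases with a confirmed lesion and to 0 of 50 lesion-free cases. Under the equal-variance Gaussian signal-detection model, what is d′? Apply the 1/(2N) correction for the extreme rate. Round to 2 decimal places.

d′ = 3.41

The false-alarm rate is 0/50 = 0, so apply the 1/(2N) correction: FA → 1/(2·50) = 0.01000.
z(H) = z(0.86000) = 1.080
z(FA) = z(0.01000) = -2.326
d' = 1.080 − (-2.326) = 3.406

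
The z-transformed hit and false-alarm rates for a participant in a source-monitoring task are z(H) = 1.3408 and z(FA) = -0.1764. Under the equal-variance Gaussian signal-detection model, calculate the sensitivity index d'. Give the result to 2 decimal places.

d' = z(H) − z(FA) = 1.3408 − (-0.1764) = 1.5172

d' = 1.52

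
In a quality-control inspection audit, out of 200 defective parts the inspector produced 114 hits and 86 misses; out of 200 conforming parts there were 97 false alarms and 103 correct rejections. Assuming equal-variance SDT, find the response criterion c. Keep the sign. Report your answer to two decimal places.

c = -0.07

H = 114/200 = 0.5700
FA = 97/200 = 0.4850
z(H) = z(0.5700) = 0.1764
z(FA) = z(0.4850) = -0.0376
c = −½·[z(H) + z(FA)] = −0.5 × (0.1764 + (-0.0376)) = -0.0694
c < 0: the inspector has a liberal response bias.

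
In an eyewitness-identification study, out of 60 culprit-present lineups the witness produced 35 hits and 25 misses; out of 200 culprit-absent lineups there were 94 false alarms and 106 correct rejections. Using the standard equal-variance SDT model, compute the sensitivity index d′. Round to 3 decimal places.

H = 35/60 = 0.5833
FA = 94/200 = 0.4700
Φ⁻¹(H) = Φ⁻¹(0.5833) = 0.2103
Φ⁻¹(FA) = Φ⁻¹(0.4700) = -0.0753
d' = z(H) − z(FA) = 0.2103 − (-0.0753) = 0.2856

d′ = 0.286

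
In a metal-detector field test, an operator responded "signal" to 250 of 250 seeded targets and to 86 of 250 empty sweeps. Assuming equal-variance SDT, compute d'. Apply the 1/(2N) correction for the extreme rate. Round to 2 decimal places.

d' = 3.28

The hit rate is 250/250 = 1, so apply the 1/(2N) correction: H → 1 − 1/(2·250) = 0.99800.
z(H) = z(0.99800) = 2.878
z(FA) = z(0.34400) = -0.402
d' = 2.878 − (-0.402) = 3.280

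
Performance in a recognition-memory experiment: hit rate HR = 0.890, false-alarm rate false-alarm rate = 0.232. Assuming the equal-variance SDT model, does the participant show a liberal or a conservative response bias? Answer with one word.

z(H) = 1.227, z(FA) = -0.732
c = −½·(z(H) + z(FA)) = -0.2475
c < 0 → liberal criterion (biased toward responding “yes”).

liberal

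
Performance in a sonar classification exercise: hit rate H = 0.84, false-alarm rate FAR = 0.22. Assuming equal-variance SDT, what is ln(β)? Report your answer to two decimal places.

z(H) = z(0.84) = 0.994
z(FA) = z(0.22) = -0.772
ln β = −½·[z(H)² − z(FA)²] = −0.5 × (0.988 − 0.596) = -0.196

ln β = -0.20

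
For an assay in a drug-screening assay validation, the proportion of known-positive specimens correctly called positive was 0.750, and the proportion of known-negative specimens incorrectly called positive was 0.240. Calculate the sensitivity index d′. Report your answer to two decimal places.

z(H) = z(0.750) = 0.674
z(FA) = z(0.240) = -0.706
d' = z(H) − z(FA) = 0.674 − (-0.706) = 1.380

d′ = 1.38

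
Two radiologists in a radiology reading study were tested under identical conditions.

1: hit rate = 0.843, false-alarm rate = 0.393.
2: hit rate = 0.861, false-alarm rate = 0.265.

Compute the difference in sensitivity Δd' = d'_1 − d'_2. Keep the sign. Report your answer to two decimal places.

Δd' = -0.43

1: z(0.843) = 1.007, z(0.393) = -0.272, d' = 1.279
2: z(0.861) = 1.085, z(0.265) = -0.628, d' = 1.713
Δd' = d'_1 − d'_2 = 1.279 − 1.713 = -0.434
2 has the higher sensitivity.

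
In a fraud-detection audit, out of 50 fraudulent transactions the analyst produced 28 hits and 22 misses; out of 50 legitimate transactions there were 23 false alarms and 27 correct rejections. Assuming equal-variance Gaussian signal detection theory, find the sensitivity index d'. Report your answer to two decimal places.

H = 28/50 = 0.5600
FA = 23/50 = 0.4600
z(0.5600) = 0.1510, z(0.4600) = -0.1004
d' = z(H) − z(FA) = 0.1510 − (-0.1004) = 0.2514

d' = 0.25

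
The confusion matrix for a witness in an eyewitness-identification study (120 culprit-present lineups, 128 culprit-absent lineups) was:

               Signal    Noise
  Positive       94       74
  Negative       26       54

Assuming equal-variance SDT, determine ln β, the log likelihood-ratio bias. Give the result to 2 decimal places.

ln β = -0.29

H = 94/120 = 0.7833
FA = 74/128 = 0.5781
z(0.7833) = 0.783, z(0.5781) = 0.197
ln β = −½·[z(H)² − z(FA)²] = −0.5 × (0.613 − 0.039) = -0.287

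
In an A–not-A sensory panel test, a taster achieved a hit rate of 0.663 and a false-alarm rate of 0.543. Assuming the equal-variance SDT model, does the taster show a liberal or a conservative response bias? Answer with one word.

z(H) = 0.421, z(FA) = 0.108
c = −½·(z(H) + z(FA)) = -0.2645
c < 0 → liberal criterion (biased toward responding “yes”).

liberal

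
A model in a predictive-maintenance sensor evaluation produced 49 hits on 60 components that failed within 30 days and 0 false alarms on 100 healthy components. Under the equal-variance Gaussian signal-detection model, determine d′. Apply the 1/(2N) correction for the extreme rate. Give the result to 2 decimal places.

The false-alarm rate is 0/100 = 0, so apply the 1/(2N) correction: FA → 1/(2·100) = 0.00500.
z(H) = z(0.81667) = 0.903
z(FA) = z(0.00500) = -2.576
d' = 0.903 − (-2.576) = 3.479

d′ = 3.48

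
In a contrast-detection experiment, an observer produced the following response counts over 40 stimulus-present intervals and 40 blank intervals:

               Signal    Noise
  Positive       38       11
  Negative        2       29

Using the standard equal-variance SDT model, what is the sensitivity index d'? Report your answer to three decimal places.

H = 38/40 = 0.9500
FA = 11/40 = 0.2750
z(H) = 1.6449
z(FA) = -0.5978
d' = z(H) − z(FA) = 1.6449 − (-0.5978) = 2.2427

d' = 2.243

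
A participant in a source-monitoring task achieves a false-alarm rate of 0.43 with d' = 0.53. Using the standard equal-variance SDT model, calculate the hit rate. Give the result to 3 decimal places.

z(false-alarm rate) = z(0.43) = -0.1764
z(H) = z(FA) + d' = -0.1764 + 0.53 = 0.3536
hit rate = Φ(0.3536) = 0.6382

hit rate = 0.638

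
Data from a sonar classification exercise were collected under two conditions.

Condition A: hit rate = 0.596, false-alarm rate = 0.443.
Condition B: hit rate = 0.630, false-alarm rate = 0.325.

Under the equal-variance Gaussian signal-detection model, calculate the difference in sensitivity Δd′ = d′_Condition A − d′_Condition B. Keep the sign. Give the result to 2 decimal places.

Δd′ = -0.40

Condition A: z(0.596) = 0.243, z(0.443) = -0.143, d' = 0.386
Condition B: z(0.630) = 0.332, z(0.325) = -0.454, d' = 0.786
Δd' = d'_Condition A − d'_Condition B = 0.386 − 0.786 = -0.400
Condition B has the higher sensitivity.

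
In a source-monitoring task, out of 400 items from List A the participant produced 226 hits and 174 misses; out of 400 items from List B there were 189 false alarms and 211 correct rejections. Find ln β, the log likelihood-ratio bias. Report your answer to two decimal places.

H = 226/400 = 0.5650
FA = 189/400 = 0.4725
z(H) = z(0.5650) = 0.164
z(FA) = z(0.4725) = -0.069
ln β = −½·[z(H)² − z(FA)²] = −0.5 × (0.027 − 0.005) = -0.011

ln β = -0.01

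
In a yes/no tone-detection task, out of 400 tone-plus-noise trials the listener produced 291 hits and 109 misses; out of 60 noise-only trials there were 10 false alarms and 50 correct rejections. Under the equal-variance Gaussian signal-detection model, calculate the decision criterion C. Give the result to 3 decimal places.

H = 291/400 = 0.7275
FA = 10/60 = 0.1667
Φ⁻¹(H) = Φ⁻¹(0.7275) = 0.6053
Φ⁻¹(FA) = Φ⁻¹(0.1667) = -0.9673
c = −½·[z(H) + z(FA)] = −0.5 × (0.6053 + (-0.9673)) = 0.1810

C = 0.181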